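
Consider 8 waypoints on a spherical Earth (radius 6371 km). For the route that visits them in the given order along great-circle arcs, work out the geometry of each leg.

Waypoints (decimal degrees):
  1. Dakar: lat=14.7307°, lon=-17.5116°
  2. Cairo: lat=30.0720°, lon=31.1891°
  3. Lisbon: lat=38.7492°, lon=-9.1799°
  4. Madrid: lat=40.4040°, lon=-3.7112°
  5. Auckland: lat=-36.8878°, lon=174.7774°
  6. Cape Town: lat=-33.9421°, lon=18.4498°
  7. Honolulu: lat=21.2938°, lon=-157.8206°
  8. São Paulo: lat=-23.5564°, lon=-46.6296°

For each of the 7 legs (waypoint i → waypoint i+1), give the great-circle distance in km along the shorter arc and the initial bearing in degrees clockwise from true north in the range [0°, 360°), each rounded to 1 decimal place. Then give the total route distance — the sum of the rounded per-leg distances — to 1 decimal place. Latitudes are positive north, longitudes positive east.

Leg 1: φ1=0.2570992, φ2=0.5248554, Δφ=0.2677562, Δλ=0.8499876 rad; a=sin²(Δφ/2)+cosφ1·cosφ2·sin²(Δλ/2)=0.1601015436; c=2·atan2(√a, √(1-a))=0.823310639; dist=6371·c=5245.312 ≈ 5245.3 km; running total=5245.3 km
Leg 1 bearing: y=sinΔλ·cosφ2=0.65014826, x=cosφ1·sinφ2-sinφ1·cosφ2·cosΔλ=0.33938680; θ=atan2(y, x)=62.4348° ≈ 62.4°
Leg 2: φ1=0.5248554, φ2=0.6763011, Δφ=0.1514457, Δλ=-0.7045720 rad; a=sin²(Δφ/2)+cosφ1·cosφ2·sin²(Δλ/2)=0.0860756018; c=2·atan2(√a, √(1-a))=0.595534486; dist=6371·c=3794.150 ≈ 3794.2 km; running total=9039.5 km
Leg 2 bearing: y=sinΔλ·cosφ2=-0.50514290, x=cosφ1·sinφ2-sinφ1·cosφ2·cosΔλ=0.24392010; θ=atan2(y, x)=-64.2253° <0 so +360° → 295.7747° ≈ 295.8°
Leg 3: φ1=0.6763011, φ2=0.7051828, Δφ=0.0288817, Δλ=0.0954468 rad; a=sin²(Δφ/2)+cosφ1·cosφ2·sin²(Δλ/2)=0.0015600806; c=2·atan2(√a, √(1-a))=0.079016265; dist=6371·c=503.413 ≈ 503.4 km; running total=9542.9 km
Leg 3 bearing: y=sinΔλ·cosφ2=0.07257178, x=cosφ1·sinφ2-sinφ1·cosφ2·cosΔλ=0.03104711; θ=atan2(y, x)=66.8382° ≈ 66.8°
Leg 4: φ1=0.7051828, φ2=-0.6438136, Δφ=-1.3489964, Δλ=3.1152137 rad; a=sin²(Δφ/2)+cosφ1·cosφ2·sin²(Δλ/2)=0.9989528032; c=2·atan2(√a, √(1-a))=3.076860513; dist=6371·c=19602.678 ≈ 19602.7 km; running total=29145.6 km
Leg 4 bearing: y=sinΔλ·cosφ2=0.02109573, x=cosφ1·sinφ2-sinφ1·cosφ2·cosΔλ=0.06115039; θ=atan2(y, x)=19.0335° ≈ 19.0°
Leg 5: φ1=-0.6438136, φ2=-0.5924014, Δφ=0.0514122, Δλ=-2.7284313 rad; a=sin²(Δφ/2)+cosφ1·cosφ2·sin²(Δλ/2)=0.6362710488; c=2·atan2(√a, √(1-a))=1.846830491; dist=6371·c=11766.157 ≈ 11766.2 km; running total=40911.8 km
Leg 5 bearing: y=sinΔλ·cosφ2=-0.33309081, x=cosφ1·sinφ2-sinφ1·cosφ2·cosΔλ=-0.90264684; θ=atan2(y, x)=-159.7451° <0 so +360° → 200.2549° ≈ 200.3°
Leg 6: φ1=-0.5924014, φ2=0.3716469, Δφ=0.9640483, Δλ=-3.0764989 rad; a=sin²(Δφ/2)+cosφ1·cosφ2·sin²(Δλ/2)=0.9870477468; c=2·atan2(√a, √(1-a))=2.913482478; dist=6371·c=18561.797 ≈ 18561.8 km; running total=59473.6 km
Leg 6 bearing: y=sinΔλ·cosφ2=-0.06060706, x=cosφ1·sinφ2-sinφ1·cosφ2·cosΔλ=-0.21786407; θ=atan2(y, x)=-164.4541° <0 so +360° → 195.5459° ≈ 195.5°
Leg 7: φ1=0.3716469, φ2=-0.4111367, Δφ=-0.7827837, Δλ=1.9406490 rad; a=sin²(Δφ/2)+cosφ1·cosφ2·sin²(Δλ/2)=0.7269336533; c=2·atan2(√a, √(1-a))=2.041896967; dist=6371·c=13008.926 ≈ 13008.9 km; running total=72482.5 km
Leg 7 bearing: y=sinΔλ·cosφ2=0.85468263, x=cosφ1·sinφ2-sinφ1·cosφ2·cosΔλ=-0.25203585; θ=atan2(y, x)=106.4302° ≈ 106.4°

Leg 1: dist=5245.3 km, bearing=62.4°
Leg 2: dist=3794.2 km, bearing=295.8°
Leg 3: dist=503.4 km, bearing=66.8°
Leg 4: dist=19602.7 km, bearing=19.0°
Leg 5: dist=11766.2 km, bearing=200.3°
Leg 6: dist=18561.8 km, bearing=195.5°
Leg 7: dist=13008.9 km, bearing=106.4°
Total: 72482.5 km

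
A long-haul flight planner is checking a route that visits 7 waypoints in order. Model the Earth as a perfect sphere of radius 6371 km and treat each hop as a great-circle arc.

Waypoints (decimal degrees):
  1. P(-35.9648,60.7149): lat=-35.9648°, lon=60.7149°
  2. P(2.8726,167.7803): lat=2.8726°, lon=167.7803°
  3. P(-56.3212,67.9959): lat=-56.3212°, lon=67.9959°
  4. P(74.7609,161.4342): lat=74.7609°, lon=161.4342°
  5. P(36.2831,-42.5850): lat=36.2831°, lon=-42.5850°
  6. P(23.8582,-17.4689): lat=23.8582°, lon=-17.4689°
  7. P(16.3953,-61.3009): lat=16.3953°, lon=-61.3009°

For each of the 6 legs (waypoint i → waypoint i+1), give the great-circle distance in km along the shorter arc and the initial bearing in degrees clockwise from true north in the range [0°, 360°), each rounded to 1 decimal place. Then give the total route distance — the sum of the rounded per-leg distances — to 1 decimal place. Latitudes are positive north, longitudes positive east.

Leg 1: φ1=-0.6277042, φ2=0.0501363, Δφ=0.6778405, Δλ=1.8686437 rad; a=sin²(Δφ/2)+cosφ1·cosφ2·sin²(Δλ/2)=0.6333281116; c=2·atan2(√a, √(1-a))=1.840718287; dist=6371·c=11727.216 ≈ 11727.2 km; running total=11727.2 km
Leg 1 bearing: y=sinΔλ·cosφ2=0.95476917, x=cosφ1·sinφ2-sinφ1·cosφ2·cosΔλ=-0.13156858; θ=atan2(y, x)=97.8460° ≈ 97.8°
Leg 2: φ1=0.0501363, φ2=-0.9829904, Δφ=-1.0331267, Δλ=-1.7415663 rad; a=sin²(Δφ/2)+cosφ1·cosφ2·sin²(Δλ/2)=0.5679120633; c=2·atan2(√a, √(1-a))=1.707041577; dist=6371·c=10875.562 ≈ 10875.6 km; running total=22602.8 km
Leg 2 bearing: y=sinΔλ·cosφ2=-0.54647038, x=cosφ1·sinφ2-sinφ1·cosφ2·cosΔλ=-0.82639090; θ=atan2(y, x)=-146.5244° <0 so +360° → 213.4756° ≈ 213.5°
Leg 3: φ1=-0.9829904, φ2=1.3048239, Δφ=2.2878142, Δλ=1.6308060 rad; a=sin²(Δφ/2)+cosφ1·cosφ2·sin²(Δλ/2)=0.9058200540; c=2·atan2(√a, √(1-a))=2.517750636; dist=6371·c=16040.589 ≈ 16040.6 km; running total=38643.4 km
Leg 3 bearing: y=sinΔλ·cosφ2=0.26237453, x=cosφ1·sinφ2-sinφ1·cosφ2·cosΔλ=0.52191948; θ=atan2(y, x)=26.6892° ≈ 26.7°
Leg 4: φ1=1.3048239, φ2=0.6332596, Δφ=-0.6715643, Δλ=-3.5608068 rad; a=sin²(Δφ/2)+cosφ1·cosφ2·sin²(Δλ/2)=0.3112840720; c=2·atan2(√a, √(1-a))=1.183774865; dist=6371·c=7541.830 ≈ 7541.8 km; running total=46185.2 km
Leg 4 bearing: y=sinΔλ·cosφ2=0.32811833, x=cosφ1·sinφ2-sinφ1·cosφ2·cosΔλ=0.86595817; θ=atan2(y, x)=20.7521° ≈ 20.8°
Leg 5: φ1=0.6332596, φ2=0.4164041, Δφ=-0.2168554, Δλ=0.4383586 rad; a=sin²(Δφ/2)+cosφ1·cosφ2·sin²(Δλ/2)=0.0465628415; c=2·atan2(√a, √(1-a))=0.434989856; dist=6371·c=2771.320 ≈ 2771.3 km; running total=48956.5 km
Leg 5 bearing: y=sinΔλ·cosφ2=0.38818398, x=cosφ1·sinφ2-sinφ1·cosφ2·cosΔλ=-0.16398832; θ=atan2(y, x)=112.9016° ≈ 112.9°
Leg 6: φ1=0.4164041, φ2=0.2861520, Δφ=-0.1302522, Δλ=-0.7650127 rad; a=sin²(Δφ/2)+cosφ1·cosφ2·sin²(Δλ/2)=0.1264634166; c=2·atan2(√a, √(1-a))=0.727148172; dist=6371·c=4632.661 ≈ 4632.7 km; running total=53589.2 km
Leg 6 bearing: y=sinΔλ·cosφ2=-0.66438526, x=cosφ1·sinφ2-sinφ1·cosφ2·cosΔλ=-0.02176949; θ=atan2(y, x)=-91.8767° <0 so +360° → 268.1233° ≈ 268.1°

Leg 1: dist=11727.2 km, bearing=97.8°
Leg 2: dist=10875.6 km, bearing=213.5°
Leg 3: dist=16040.6 km, bearing=26.7°
Leg 4: dist=7541.8 km, bearing=20.8°
Leg 5: dist=2771.3 km, bearing=112.9°
Leg 6: dist=4632.7 km, bearing=268.1°
Total: 53589.2 km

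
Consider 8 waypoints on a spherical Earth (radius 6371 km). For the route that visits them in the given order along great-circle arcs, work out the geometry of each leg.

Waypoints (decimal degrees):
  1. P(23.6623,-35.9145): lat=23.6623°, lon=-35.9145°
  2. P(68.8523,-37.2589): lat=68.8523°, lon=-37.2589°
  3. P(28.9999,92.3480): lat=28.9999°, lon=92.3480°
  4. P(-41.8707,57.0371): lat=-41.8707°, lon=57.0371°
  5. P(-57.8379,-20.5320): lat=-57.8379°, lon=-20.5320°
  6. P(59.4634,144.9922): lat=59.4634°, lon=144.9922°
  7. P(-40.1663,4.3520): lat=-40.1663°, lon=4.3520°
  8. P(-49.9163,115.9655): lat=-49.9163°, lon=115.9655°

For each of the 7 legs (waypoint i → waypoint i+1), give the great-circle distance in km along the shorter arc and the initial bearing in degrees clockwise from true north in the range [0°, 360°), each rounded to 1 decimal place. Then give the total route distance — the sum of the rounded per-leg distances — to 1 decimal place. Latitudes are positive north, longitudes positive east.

Leg 1: φ1=0.4129850, φ2=1.2016993, Δφ=0.7887143, Δλ=-0.0234642 rad; a=sin²(Δφ/2)+cosφ1·cosφ2·sin²(Δλ/2)=0.1476664594; c=2·atan2(√a, √(1-a))=0.788842495; dist=6371·c=5025.716 ≈ 5025.7 km; running total=5025.7 km
Leg 1 bearing: y=sinΔλ·cosφ2=-0.00846448, x=cosφ1·sinφ2-sinφ1·cosφ2·cosΔλ=0.70948760; θ=atan2(y, x)=-0.6835° <0 so +360° → 359.3165° ≈ 359.3°
Leg 2: φ1=1.2016993, φ2=0.5061437, Δφ=-0.6955556, Δλ=2.2620671 rad; a=sin²(Δφ/2)+cosφ1·cosφ2·sin²(Δλ/2)=0.3745019801; c=2·atan2(√a, √(1-a))=1.317087229; dist=6371·c=8391.163 ≈ 8391.2 km; running total=13416.9 km
Leg 2 bearing: y=sinΔλ·cosφ2=0.67383957, x=cosφ1·sinφ2-sinφ1·cosφ2·cosΔλ=0.69493972; θ=atan2(y, x)=44.1168° ≈ 44.1°
Leg 3: φ1=0.5061437, φ2=-0.7307816, Δφ=-1.2369253, Δλ=-0.6162915 rad; a=sin²(Δφ/2)+cosφ1·cosφ2·sin²(Δλ/2)=0.3960581995; c=2·atan2(√a, √(1-a))=1.361385534; dist=6371·c=8673.387 ≈ 8673.4 km; running total=22090.3 km
Leg 3 bearing: y=sinΔλ·cosφ2=-0.43041900, x=cosφ1·sinφ2-sinφ1·cosφ2·cosΔλ=-0.87836433; θ=atan2(y, x)=-153.8941° <0 so +360° → 206.1059° ≈ 206.1°
Leg 4: φ1=-0.7307816, φ2=-1.0094618, Δφ=-0.2786802, Δλ=-1.3538362 rad; a=sin²(Δφ/2)+cosφ1·cosφ2·sin²(Δλ/2)=0.1748218703; c=2·atan2(√a, √(1-a))=0.862742993; dist=6371·c=5496.536 ≈ 5496.5 km; running total=27586.8 km
Leg 4 bearing: y=sinΔλ·cosφ2=-0.51983697, x=cosφ1·sinφ2-sinφ1·cosφ2·cosΔλ=-0.55390095; θ=atan2(y, x)=-136.8171° <0 so +360° → 223.1829° ≈ 223.2°
Leg 5: φ1=-1.0094618, φ2=1.0378321, Δφ=2.0472939, Δλ=2.8889423 rad; a=sin²(Δφ/2)+cosφ1·cosφ2·sin²(Δλ/2)=0.9955056268; c=2·atan2(√a, √(1-a))=3.007411843; dist=6371·c=19160.221 ≈ 19160.2 km; running total=46747.0 km
Leg 5 bearing: y=sinΔλ·cosφ2=0.12700746, x=cosφ1·sinφ2-sinφ1·cosφ2·cosΔλ=0.04202141; θ=atan2(y, x)=71.6928° ≈ 71.7°
Leg 6: φ1=1.0378321, φ2=-0.7010342, Δφ=-1.7388663, Δλ=-2.4546346 rad; a=sin²(Δφ/2)+cosφ1·cosφ2·sin²(Δλ/2)=0.9278750131; c=2·atan2(√a, √(1-a))=2.597795069; dist=6371·c=16550.552 ≈ 16550.6 km; running total=63297.6 km
Leg 6 bearing: y=sinΔλ·cosφ2=-0.48463110, x=cosφ1·sinφ2-sinφ1·cosφ2·cosΔλ=0.18117557; θ=atan2(y, x)=-69.5021° <0 so +360° → 290.4979° ≈ 290.5°
Leg 7: φ1=-0.7010342, φ2=-0.8712038, Δφ=-0.1701696, Δλ=1.9480231 rad; a=sin²(Δφ/2)+cosφ1·cosφ2·sin²(Δλ/2)=0.3438736406; c=2·atan2(√a, √(1-a))=1.253232930; dist=6371·c=7984.347 ≈ 7984.3 km; running total=71281.9 km
Leg 7 bearing: y=sinΔλ·cosφ2=0.59863278, x=cosφ1·sinφ2-sinφ1·cosφ2·cosΔλ=-0.73765644; θ=atan2(y, x)=140.9395° ≈ 140.9°

Leg 1: dist=5025.7 km, bearing=359.3°
Leg 2: dist=8391.2 km, bearing=44.1°
Leg 3: dist=8673.4 km, bearing=206.1°
Leg 4: dist=5496.5 km, bearing=223.2°
Leg 5: dist=19160.2 km, bearing=71.7°
Leg 6: dist=16550.6 km, bearing=290.5°
Leg 7: dist=7984.3 km, bearing=140.9°
Total: 71281.9 km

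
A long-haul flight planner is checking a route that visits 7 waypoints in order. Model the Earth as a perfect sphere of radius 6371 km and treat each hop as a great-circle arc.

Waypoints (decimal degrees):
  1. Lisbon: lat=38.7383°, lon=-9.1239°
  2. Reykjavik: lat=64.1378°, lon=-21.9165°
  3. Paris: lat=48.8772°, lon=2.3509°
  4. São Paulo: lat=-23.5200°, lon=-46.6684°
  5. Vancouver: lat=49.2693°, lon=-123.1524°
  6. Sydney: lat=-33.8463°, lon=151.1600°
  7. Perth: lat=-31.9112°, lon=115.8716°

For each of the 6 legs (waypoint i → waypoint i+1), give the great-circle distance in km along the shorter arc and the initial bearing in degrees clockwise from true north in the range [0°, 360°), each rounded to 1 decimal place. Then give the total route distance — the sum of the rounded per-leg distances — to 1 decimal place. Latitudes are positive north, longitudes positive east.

Leg 1: φ1=0.6761109, φ2=1.1194158, Δφ=0.4433049, Δλ=-0.2232730 rad; a=sin²(Δφ/2)+cosφ1·cosφ2·sin²(Δλ/2)=0.0525533039; c=2·atan2(√a, √(1-a))=0.462604062; dist=6371·c=2947.250 ≈ 2947.3 km; running total=2947.3 km
Leg 1 bearing: y=sinΔλ·cosφ2=-0.09658634, x=cosφ1·sinφ2-sinφ1·cosφ2·cosΔλ=0.43570276; θ=atan2(y, x)=-12.4992° <0 so +360° → 347.5008° ≈ 347.5°
Leg 2: φ1=1.1194158, φ2=0.8530681, Δφ=-0.2663477, Δλ=0.4235460 rad; a=sin²(Δφ/2)+cosφ1·cosφ2·sin²(Δλ/2)=0.0303055717; c=2·atan2(√a, √(1-a))=0.349952917; dist=6371·c=2229.550 ≈ 2229.6 km; running total=5176.9 km
Leg 2 bearing: y=sinΔλ·cosφ2=0.27030164, x=cosφ1·sinφ2-sinφ1·cosφ2·cosΔλ=-0.21091610; θ=atan2(y, x)=127.9649° ≈ 128.0°
Leg 3: φ1=0.8530681, φ2=-0.4105014, Δφ=-1.2635695, Δλ=-0.8555482 rad; a=sin²(Δφ/2)+cosφ1·cosφ2·sin²(Δλ/2)=0.4525728154; c=2·atan2(√a, √(1-a))=1.475799139; dist=6371·c=9402.316 ≈ 9402.3 km; running total=14579.2 km
Leg 3 bearing: y=sinΔλ·cosφ2=-0.69221153, x=cosφ1·sinφ2-sinφ1·cosφ2·cosΔλ=-0.71543403; θ=atan2(y, x)=-135.9451° <0 so +360° → 224.0549° ≈ 224.1°
Leg 4: φ1=-0.4105014, φ2=0.8599115, Δφ=1.2704129, Δλ=-1.3348976 rad; a=sin²(Δφ/2)+cosφ1·cosφ2·sin²(Δλ/2)=0.5812884526; c=2·atan2(√a, √(1-a))=1.734098072; dist=6371·c=11047.939 ≈ 11047.9 km; running total=25627.1 km
Leg 4 bearing: y=sinΔλ·cosφ2=-0.63443322, x=cosφ1·sinφ2-sinφ1·cosφ2·cosΔλ=0.75568727; θ=atan2(y, x)=-40.0150° <0 so +360° → 319.9850° ≈ 320.0°
Leg 5: φ1=0.8599115, φ2=-0.5907294, Δφ=-1.4506409, Δλ=4.7876546 rad; a=sin²(Δφ/2)+cosφ1·cosφ2·sin²(Δλ/2)=0.6906555491; c=2·atan2(√a, √(1-a))=1.962010461; dist=6371·c=12499.969 ≈ 12500.0 km; running total=38127.1 km
Leg 5 bearing: y=sinΔλ·cosφ2=-0.82818332, x=cosφ1·sinφ2-sinφ1·cosφ2·cosΔλ=-0.41074838; θ=atan2(y, x)=-116.3797° <0 so +360° → 243.6203° ≈ 243.6°
Leg 6: φ1=-0.5907294, φ2=-0.5569555, Δφ=0.0337739, Δλ=-0.6158988 rad; a=sin²(Δφ/2)+cosφ1·cosφ2·sin²(Δλ/2)=0.0650567492; c=2·atan2(√a, √(1-a))=0.515824155; dist=6371·c=3286.316 ≈ 3286.3 km; running total=41413.4 km
Leg 6 bearing: y=sinΔλ·cosφ2=-0.49038479, x=cosφ1·sinφ2-sinφ1·cosφ2·cosΔλ=-0.05310586; θ=atan2(y, x)=-96.1807° <0 so +360° → 263.8193° ≈ 263.8°

Leg 1: dist=2947.3 km, bearing=347.5°
Leg 2: dist=2229.6 km, bearing=128.0°
Leg 3: dist=9402.3 km, bearing=224.1°
Leg 4: dist=11047.9 km, bearing=320.0°
Leg 5: dist=12500.0 km, bearing=243.6°
Leg 6: dist=3286.3 km, bearing=263.8°
Total: 41413.4 km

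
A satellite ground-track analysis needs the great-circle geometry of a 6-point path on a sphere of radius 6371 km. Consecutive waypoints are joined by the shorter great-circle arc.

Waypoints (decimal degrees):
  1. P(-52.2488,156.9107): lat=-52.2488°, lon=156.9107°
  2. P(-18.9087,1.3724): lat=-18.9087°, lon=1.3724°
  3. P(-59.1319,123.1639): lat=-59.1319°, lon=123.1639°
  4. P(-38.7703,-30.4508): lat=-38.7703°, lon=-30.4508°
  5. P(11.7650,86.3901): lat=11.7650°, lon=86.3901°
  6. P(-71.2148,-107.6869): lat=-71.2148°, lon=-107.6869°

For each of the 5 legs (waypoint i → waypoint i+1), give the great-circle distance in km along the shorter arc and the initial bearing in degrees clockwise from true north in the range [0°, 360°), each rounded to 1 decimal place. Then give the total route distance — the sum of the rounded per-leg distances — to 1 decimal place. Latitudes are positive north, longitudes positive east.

Leg 1: φ1=-0.9119136, φ2=-0.3300191, Δφ=0.5818945, Δλ=-2.7146554 rad; a=sin²(Δφ/2)+cosφ1·cosφ2·sin²(Δλ/2)=0.6354891115; c=2·atan2(√a, √(1-a))=1.845205459; dist=6371·c=11755.804 ≈ 11755.8 km; running total=11755.8 km
Leg 1 bearing: y=sinΔλ·cosφ2=-0.39173927, x=cosφ1·sinφ2-sinφ1·cosφ2·cosΔλ=-0.87926739; θ=atan2(y, x)=-155.9856° <0 so +360° → 204.0144° ≈ 204.0°
Leg 2: φ1=-0.3300191, φ2=-1.0320463, Δφ=-0.7020273, Δλ=2.1256627 rad; a=sin²(Δφ/2)+cosφ1·cosφ2·sin²(Δλ/2)=0.4887763738; c=2·atan2(√a, √(1-a))=1.548347189; dist=6371·c=9864.520 ≈ 9864.5 km; running total=21620.3 km
Leg 2 bearing: y=sinΔλ·cosφ2=0.43608897, x=cosφ1·sinφ2-sinφ1·cosφ2·cosΔλ=-0.89962355; θ=atan2(y, x)=154.1384° ≈ 154.1°
Leg 3: φ1=-1.0320463, φ2=-0.6766694, Δφ=0.3553770, Δλ=-2.6810823 rad; a=sin²(Δφ/2)+cosφ1·cosφ2·sin²(Δλ/2)=0.4104230176; c=2·atan2(√a, √(1-a))=1.390669891; dist=6371·c=8859.958 ≈ 8860.0 km; running total=30480.3 km
Leg 3 bearing: y=sinΔλ·cosφ2=-0.34648627, x=cosφ1·sinφ2-sinφ1·cosφ2·cosΔλ=-0.92078832; θ=atan2(y, x)=-159.3790° <0 so +360° → 200.6210° ≈ 200.6°
Leg 4: φ1=-0.6766694, φ2=0.2053380, Δφ=0.8820074, Δλ=2.0392584 rad; a=sin²(Δφ/2)+cosφ1·cosφ2·sin²(Δλ/2)=0.7361572995; c=2·atan2(√a, √(1-a))=2.062711222; dist=6371·c=13141.533 ≈ 13141.5 km; running total=43621.8 km
Leg 4 bearing: y=sinΔλ·cosφ2=0.87351917, x=cosφ1·sinφ2-sinφ1·cosφ2·cosΔλ=-0.11782689; θ=atan2(y, x)=97.6821° ≈ 97.7°
Leg 5: φ1=0.2053380, φ2=-1.2429327, Δφ=-1.4482707, Δλ=-3.3872827 rad; a=sin²(Δφ/2)+cosφ1·cosφ2·sin²(Δλ/2)=0.7494129305; c=2·atan2(√a, √(1-a))=2.093039853; dist=6371·c=13334.757 ≈ 13334.8 km; running total=56956.6 km
Leg 5 bearing: y=sinΔλ·cosφ2=0.07832381, x=cosφ1·sinφ2-sinφ1·cosφ2·cosΔλ=-0.86315592; θ=atan2(y, x)=174.8151° ≈ 174.8°

Leg 1: dist=11755.8 km, bearing=204.0°
Leg 2: dist=9864.5 km, bearing=154.1°
Leg 3: dist=8860.0 km, bearing=200.6°
Leg 4: dist=13141.5 km, bearing=97.7°
Leg 5: dist=13334.8 km, bearing=174.8°
Total: 56956.6 km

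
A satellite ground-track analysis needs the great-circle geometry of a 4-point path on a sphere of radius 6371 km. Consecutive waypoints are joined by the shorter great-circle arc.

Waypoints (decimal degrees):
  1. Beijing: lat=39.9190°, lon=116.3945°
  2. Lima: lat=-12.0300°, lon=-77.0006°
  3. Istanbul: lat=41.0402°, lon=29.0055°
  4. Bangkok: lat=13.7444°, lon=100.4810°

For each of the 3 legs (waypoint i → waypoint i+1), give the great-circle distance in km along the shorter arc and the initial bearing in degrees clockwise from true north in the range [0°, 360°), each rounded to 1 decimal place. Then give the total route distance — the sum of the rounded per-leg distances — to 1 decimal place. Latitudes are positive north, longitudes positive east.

Leg 1: dist=16646.6 km, bearing=26.7°
Leg 2: dist=12219.5 km, bearing=50.4°
Leg 3: dist=7463.6 km, bearing=91.5°
Total: 36329.7 km

Leg 1: φ1=0.6967180, φ2=-0.2099631, Δφ=-0.9066811, Δλ=-3.3753813 rad; a=sin²(Δφ/2)+cosφ1·cosφ2·sin²(Δλ/2)=0.9317246268; c=2·atan2(√a, √(1-a))=2.612864342; dist=6371·c=16646.559 ≈ 16646.6 km; running total=16646.6 km
Leg 1 bearing: y=sinΔλ·cosφ2=0.22657703, x=cosφ1·sinφ2-sinφ1·cosφ2·cosΔλ=0.45068641; θ=atan2(y, x)=26.6904° ≈ 26.7°
Leg 2: φ1=-0.2099631, φ2=0.7162866, Δφ=0.9262497, Δλ=1.8501555 rad; a=sin²(Δφ/2)+cosφ1·cosφ2·sin²(Δλ/2)=0.6701288105; c=2·atan2(√a, √(1-a))=1.917987179; dist=6371·c=12219.496 ≈ 12219.5 km; running total=28866.1 km
Leg 2 bearing: y=sinΔλ·cosφ2=0.72500862, x=cosφ1·sinφ2-sinφ1·cosφ2·cosΔλ=0.59882155; θ=atan2(y, x)=50.4450° ≈ 50.4°
Leg 3: φ1=0.7162866, φ2=0.2398850, Δφ=-0.4764016, Δλ=1.2474828 rad; a=sin²(Δφ/2)+cosφ1·cosφ2·sin²(Δλ/2)=0.3056148830; c=2·atan2(√a, √(1-a))=1.171499876; dist=6371·c=7463.626 ≈ 7463.6 km; running total=36329.7 km
Leg 3 bearing: y=sinΔλ·cosφ2=0.92103681, x=cosφ1·sinφ2-sinφ1·cosφ2·cosΔλ=-0.02342869; θ=atan2(y, x)=91.4571° ≈ 91.5°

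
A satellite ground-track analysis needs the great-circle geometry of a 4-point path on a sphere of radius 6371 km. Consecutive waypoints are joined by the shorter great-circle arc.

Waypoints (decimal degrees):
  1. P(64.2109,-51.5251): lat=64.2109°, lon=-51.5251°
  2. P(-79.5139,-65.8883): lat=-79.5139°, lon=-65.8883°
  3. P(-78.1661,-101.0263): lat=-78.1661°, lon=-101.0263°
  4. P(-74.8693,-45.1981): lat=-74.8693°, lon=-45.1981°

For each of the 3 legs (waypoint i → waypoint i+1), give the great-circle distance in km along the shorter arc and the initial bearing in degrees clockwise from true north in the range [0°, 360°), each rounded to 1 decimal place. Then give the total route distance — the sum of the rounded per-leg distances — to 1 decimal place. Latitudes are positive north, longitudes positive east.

Leg 1: dist=16008.2 km, bearing=184.4°
Leg 2: dist=758.5 km, bearing=263.6°
Leg 3: dist=1431.0 km, bearing=104.2°
Total: 18197.7 km

Leg 1: φ1=1.1206916, φ2=-1.3877794, Δφ=-2.5084710, Δλ=-0.2506851 rad; a=sin²(Δφ/2)+cosφ1·cosφ2·sin²(Δλ/2)=0.9043296976; c=2·atan2(√a, √(1-a))=2.512665993; dist=6371·c=16008.195 ≈ 16008.2 km; running total=16008.2 km
Leg 1 bearing: y=sinΔλ·cosφ2=-0.04514758, x=cosφ1·sinφ2-sinφ1·cosφ2·cosΔλ=-0.58654214; θ=atan2(y, x)=-175.5985° <0 so +360° → 184.4015° ≈ 184.4°
Leg 2: φ1=-1.3877794, φ2=-1.3642558, Δφ=0.0235235, Δλ=-0.6132738 rad; a=sin²(Δφ/2)+cosφ1·cosφ2·sin²(Δλ/2)=0.0035390579; c=2·atan2(√a, √(1-a))=0.119050254; dist=6371·c=758.469 ≈ 758.5 km; running total=16766.7 km
Leg 2 bearing: y=sinΔλ·cosφ2=-0.11803056, x=cosφ1·sinφ2-sinφ1·cosφ2·cosΔλ=-0.01322571; θ=atan2(y, x)=-96.3935° <0 so +360° → 263.6065° ≈ 263.6°
Leg 3: φ1=-1.3642558, φ2=-1.3067158, Δφ=0.0575400, Δλ=0.9743859 rad; a=sin²(Δφ/2)+cosφ1·cosφ2·sin²(Δλ/2)=0.0125590211; c=2·atan2(√a, √(1-a))=0.224605899; dist=6371·c=1430.964 ≈ 1431.0 km; running total=18197.7 km
Leg 3 bearing: y=sinΔλ·cosφ2=0.21595823, x=cosφ1·sinφ2-sinφ1·cosφ2·cosΔλ=-0.05447210; θ=atan2(y, x)=104.1567° ≈ 104.2°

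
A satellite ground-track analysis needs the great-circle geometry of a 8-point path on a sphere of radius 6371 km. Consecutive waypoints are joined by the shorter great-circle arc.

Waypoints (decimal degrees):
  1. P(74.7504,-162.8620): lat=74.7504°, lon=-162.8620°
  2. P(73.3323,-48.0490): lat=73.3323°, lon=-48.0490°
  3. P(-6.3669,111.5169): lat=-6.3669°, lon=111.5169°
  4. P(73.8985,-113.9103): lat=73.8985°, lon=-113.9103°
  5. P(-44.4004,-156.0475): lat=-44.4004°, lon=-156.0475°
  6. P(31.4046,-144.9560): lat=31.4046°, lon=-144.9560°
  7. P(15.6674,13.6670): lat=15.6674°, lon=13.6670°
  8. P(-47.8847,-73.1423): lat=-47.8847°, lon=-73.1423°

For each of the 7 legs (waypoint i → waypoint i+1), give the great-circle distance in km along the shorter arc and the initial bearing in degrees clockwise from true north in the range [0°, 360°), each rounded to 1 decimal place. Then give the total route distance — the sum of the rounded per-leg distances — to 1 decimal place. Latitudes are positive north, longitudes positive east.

Leg 1: dist=2979.9 km, bearing=35.3°
Leg 2: dist=12445.2 km, bearing=22.0°
Leg 3: dist=11948.6 km, bearing=12.0°
Leg 4: dist=13531.0 km, bearing=214.3°
Leg 5: dist=8503.9 km, bearing=9.7°
Leg 6: dist=14305.1 km, bearing=26.7°
Leg 7: dist=11059.6 km, bearing=222.8°
Total: 74773.3 km

Leg 1: φ1=1.3046406, φ2=1.2798901, Δφ=-0.0247505, Δλ=2.0038649 rad; a=sin²(Δφ/2)+cosφ1·cosφ2·sin²(Δλ/2)=0.0537032191; c=2·atan2(√a, √(1-a))=0.467731065; dist=6371·c=2979.915 ≈ 2979.9 km; running total=2979.9 km
Leg 1 bearing: y=sinΔλ·cosφ2=0.26034190, x=cosφ1·sinφ2-sinφ1·cosφ2·cosΔλ=0.36810166; θ=atan2(y, x)=35.2701° ≈ 35.3°
Leg 2: φ1=1.2798901, φ2=-0.1111234, Δφ=-1.3910135, Δλ=2.7849503 rad; a=sin²(Δφ/2)+cosφ1·cosφ2·sin²(Δλ/2)=0.6866749466; c=2·atan2(√a, √(1-a))=1.953413738; dist=6371·c=12445.199 ≈ 12445.2 km; running total=15425.1 km
Leg 2 bearing: y=sinΔλ·cosφ2=0.34697644, x=cosφ1·sinφ2-sinφ1·cosφ2·cosΔλ=0.86035877; θ=atan2(y, x)=21.9639° ≈ 22.0°
Leg 3: φ1=-0.1111234, φ2=1.2897721, Δφ=1.4008955, Δλ=-3.9344469 rad; a=sin²(Δφ/2)+cosφ1·cosφ2·sin²(Δλ/2)=0.6499926610; c=2·atan2(√a, √(1-a))=1.875473594; dist=6371·c=11948.642 ≈ 11948.6 km; running total=27373.7 km
Leg 3 bearing: y=sinΔλ·cosφ2=0.19756559, x=cosφ1·sinφ2-sinφ1·cosφ2·cosΔλ=0.93326129; θ=atan2(y, x)=11.9527° ≈ 12.0°
Leg 4: φ1=1.2897721, φ2=-0.7749332, Δφ=-2.0647053, Δλ=-0.7354329 rad; a=sin²(Δφ/2)+cosφ1·cosφ2·sin²(Δλ/2)=0.7626425837; c=2·atan2(√a, √(1-a))=2.123846531; dist=6371·c=13531.026 ≈ 13531.0 km; running total=40904.7 km
Leg 4 bearing: y=sinΔλ·cosφ2=-0.47934231, x=cosφ1·sinφ2-sinφ1·cosφ2·cosΔλ=-0.70306930; θ=atan2(y, x)=-145.7144° <0 so +360° → 214.2856° ≈ 214.3°
Leg 5: φ1=-0.7749332, φ2=0.5481137, Δφ=1.3230468, Δλ=0.1935832 rad; a=sin²(Δφ/2)+cosφ1·cosφ2·sin²(Δλ/2)=0.3830838129; c=2·atan2(√a, √(1-a))=1.334778851; dist=6371·c=8503.876 ≈ 8503.9 km; running total=49408.6 km
Leg 5 bearing: y=sinΔλ·cosφ2=0.16419497, x=cosφ1·sinφ2-sinφ1·cosφ2·cosΔλ=0.95831228; θ=atan2(y, x)=9.7225° ≈ 9.7°
Leg 6: φ1=0.5481137, φ2=0.2734477, Δφ=-0.2746660, Δλ=2.7684936 rad; a=sin²(Δφ/2)+cosφ1·cosφ2·sin²(Δλ/2)=0.8122704690; c=2·atan2(√a, √(1-a))=2.245339928; dist=6371·c=14305.061 ≈ 14305.1 km; running total=63713.7 km
Leg 6 bearing: y=sinΔλ·cosφ2=0.35096010, x=cosφ1·sinφ2-sinφ1·cosφ2·cosΔλ=0.69769307; θ=atan2(y, x)=26.7037° ≈ 26.7°
Leg 7: φ1=0.2734477, φ2=-0.8357457, Δφ=-1.1091934, Δλ=-1.5151081 rad; a=sin²(Δφ/2)+cosφ1·cosφ2·sin²(Δλ/2)=0.5821922204; c=2·atan2(√a, √(1-a))=1.735930257; dist=6371·c=11059.612 ≈ 11059.6 km; running total=74773.3 km
Leg 7 bearing: y=sinΔλ·cosφ2=-0.66958513, x=cosφ1·sinφ2-sinφ1·cosφ2·cosΔλ=-0.72431589; θ=atan2(y, x)=-137.2485° <0 so +360° → 222.7515° ≈ 222.8°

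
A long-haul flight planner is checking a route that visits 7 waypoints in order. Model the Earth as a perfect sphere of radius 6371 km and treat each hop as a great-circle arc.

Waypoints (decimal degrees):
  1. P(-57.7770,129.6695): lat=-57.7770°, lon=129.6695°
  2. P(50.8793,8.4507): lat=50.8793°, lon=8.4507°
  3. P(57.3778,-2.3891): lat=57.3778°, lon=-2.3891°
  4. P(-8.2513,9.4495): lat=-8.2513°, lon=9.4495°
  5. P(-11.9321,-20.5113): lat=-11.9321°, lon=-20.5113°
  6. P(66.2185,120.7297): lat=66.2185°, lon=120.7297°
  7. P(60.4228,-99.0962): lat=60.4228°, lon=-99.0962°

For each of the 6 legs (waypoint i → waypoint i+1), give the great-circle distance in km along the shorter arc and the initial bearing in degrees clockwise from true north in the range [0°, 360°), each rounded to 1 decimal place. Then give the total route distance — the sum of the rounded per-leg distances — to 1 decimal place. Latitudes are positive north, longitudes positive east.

Leg 1: dist=16253.5 km, bearing=284.2°
Leg 2: dist=1008.2 km, bearing=320.0°
Leg 3: dist=7376.8 km, bearing=167.2°
Leg 4: dist=3303.6 km, bearing=260.4°
Leg 5: dist=13320.3 km, bearing=16.9°
Leg 6: dist=5558.1 km, bearing=24.4°
Total: 46820.5 km

Leg 1: φ1=-1.0083989, φ2=0.8880113, Δφ=1.8964102, Δλ=-2.1156672 rad; a=sin²(Δφ/2)+cosφ1·cosφ2·sin²(Δλ/2)=0.9153517920; c=2·atan2(√a, √(1-a))=2.551166636; dist=6371·c=16253.483 ≈ 16253.5 km; running total=16253.5 km
Leg 1 bearing: y=sinΔλ·cosφ2=-0.53959005, x=cosφ1·sinφ2-sinφ1·cosφ2·cosΔλ=0.13701872; θ=atan2(y, x)=-75.7520° <0 so +360° → 284.2480° ≈ 284.2°
Leg 2: φ1=0.8880113, φ2=1.0014315, Δφ=0.1134202, Δλ=-0.1891902 rad; a=sin²(Δφ/2)+cosφ1·cosφ2·sin²(Δλ/2)=0.0062472343; c=2·atan2(√a, √(1-a))=0.158243953; dist=6371·c=1008.172 ≈ 1008.2 km; running total=17261.7 km
Leg 2 bearing: y=sinΔλ·cosφ2=-0.10138456, x=cosφ1·sinφ2-sinφ1·cosφ2·cosΔλ=0.12063995; θ=atan2(y, x)=-40.0433° <0 so +360° → 319.9567° ≈ 320.0°
Leg 3: φ1=1.0014315, φ2=-0.1440124, Δφ=-1.1454439, Δλ=0.2066225 rad; a=sin²(Δφ/2)+cosφ1·cosφ2·sin²(Δλ/2)=0.2993531842; c=2·atan2(√a, √(1-a))=1.157867577; dist=6371·c=7376.774 ≈ 7376.8 km; running total=24638.5 km
Leg 3 bearing: y=sinΔλ·cosφ2=0.20303172, x=cosφ1·sinφ2-sinφ1·cosφ2·cosΔλ=-0.89316378; θ=atan2(y, x)=167.1933° ≈ 167.2°
Leg 4: φ1=-0.1440124, φ2=-0.2082544, Δφ=-0.0642421, Δλ=-0.5229146 rad; a=sin²(Δφ/2)+cosφ1·cosφ2·sin²(Δλ/2)=0.0657273536; c=2·atan2(√a, √(1-a))=0.518536785; dist=6371·c=3303.598 ≈ 3303.6 km; running total=27942.1 km
Leg 4 bearing: y=sinΔλ·cosφ2=-0.48861683, x=cosφ1·sinφ2-sinφ1·cosφ2·cosΔλ=-0.08296183; θ=atan2(y, x)=-99.6363° <0 so +360° → 260.3637° ≈ 260.4°
Leg 5: φ1=-0.2082544, φ2=1.1557309, Δφ=1.3639853, Δλ=2.4651205 rad; a=sin²(Δφ/2)+cosφ1·cosφ2·sin²(Δλ/2)=0.7484257277; c=2·atan2(√a, √(1-a))=2.090763276; dist=6371·c=13320.253 ≈ 13320.3 km; running total=41262.4 km
Leg 5 bearing: y=sinΔλ·cosφ2=0.25245294, x=cosφ1·sinφ2-sinφ1·cosφ2·cosΔλ=0.83030485; θ=atan2(y, x)=16.9118° ≈ 16.9°
Leg 6: φ1=1.1557309, φ2=1.0545768, Δφ=-0.1011540, Δλ=-3.8366857 rad; a=sin²(Δφ/2)+cosφ1·cosφ2·sin²(Δλ/2)=0.1785087848; c=2·atan2(√a, √(1-a))=0.872410278; dist=6371·c=5558.126 ≈ 5558.1 km; running total=46820.5 km
Leg 6 bearing: y=sinΔλ·cosφ2=0.31612687, x=cosφ1·sinφ2-sinφ1·cosφ2·cosΔλ=0.69759401; θ=atan2(y, x)=24.3785° ≈ 24.4°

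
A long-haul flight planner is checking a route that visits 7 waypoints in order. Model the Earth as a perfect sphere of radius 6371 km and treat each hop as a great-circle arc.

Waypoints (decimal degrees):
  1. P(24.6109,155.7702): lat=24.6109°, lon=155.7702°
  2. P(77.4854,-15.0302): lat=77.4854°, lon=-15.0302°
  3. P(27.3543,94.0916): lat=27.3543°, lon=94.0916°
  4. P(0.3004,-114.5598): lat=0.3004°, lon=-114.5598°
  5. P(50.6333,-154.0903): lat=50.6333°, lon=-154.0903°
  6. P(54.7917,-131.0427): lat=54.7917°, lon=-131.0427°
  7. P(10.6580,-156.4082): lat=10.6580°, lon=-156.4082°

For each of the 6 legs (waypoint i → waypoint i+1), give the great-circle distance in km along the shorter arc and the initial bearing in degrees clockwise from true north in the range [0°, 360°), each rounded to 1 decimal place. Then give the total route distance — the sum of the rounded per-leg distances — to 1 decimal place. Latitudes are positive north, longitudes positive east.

Leg 1: φ1=0.4295412, φ2=1.3523754, Δφ=0.9228341, Δλ=-2.9810293 rad; a=sin²(Δφ/2)+cosφ1·cosφ2·sin²(Δλ/2)=0.3939552980; c=2·atan2(√a, √(1-a))=1.357083817; dist=6371·c=8645.981 ≈ 8646.0 km; running total=8646.0 km
Leg 1 bearing: y=sinΔλ·cosφ2=-0.03464290, x=cosφ1·sinφ2-sinφ1·cosφ2·cosΔλ=0.97663604; θ=atan2(y, x)=-2.0315° <0 so +360° → 357.9685° ≈ 358.0°
Leg 2: φ1=1.3523754, φ2=0.4774226, Δφ=-0.8749528, Δλ=1.9045347 rad; a=sin²(Δφ/2)+cosφ1·cosφ2·sin²(Δλ/2)=0.3072353894; c=2·atan2(√a, √(1-a))=1.175015013; dist=6371·c=7486.021 ≈ 7486.0 km; running total=16132.0 km
Leg 2 bearing: y=sinΔλ·cosφ2=0.83917613, x=cosφ1·sinφ2-sinφ1·cosφ2·cosΔλ=0.38360219; θ=atan2(y, x)=65.4340° ≈ 65.4°
Leg 3: φ1=0.4774226, φ2=0.0052430, Δφ=-0.4721796, Δλ=-3.6416539 rad; a=sin²(Δφ/2)+cosφ1·cosφ2·sin²(Δλ/2)=0.8885036446; c=2·atan2(√a, √(1-a))=2.460693923; dist=6371·c=15677.081 ≈ 15677.1 km; running total=31809.1 km
Leg 3 bearing: y=sinΔλ·cosφ2=0.47947271, x=cosφ1·sinφ2-sinφ1·cosφ2·cosΔλ=0.40787938; θ=atan2(y, x)=49.6127° ≈ 49.6°
Leg 4: φ1=0.0052430, φ2=0.8837178, Δφ=0.8784748, Δλ=-0.6899374 rad; a=sin²(Δφ/2)+cosφ1·cosφ2·sin²(Δλ/2)=0.2533705931; c=2·atan2(√a, √(1-a))=1.054964267; dist=6371·c=6721.177 ≈ 6721.2 km; running total=38530.3 km
Leg 4 bearing: y=sinΔλ·cosφ2=-0.40371300, x=cosφ1·sinφ2-sinφ1·cosφ2·cosΔλ=0.77052681; θ=atan2(y, x)=-27.6520° <0 so +360° → 332.3480° ≈ 332.3°
Leg 5: φ1=0.8837178, φ2=0.9562956, Δφ=0.0725778, Δλ=0.4022565 rad; a=sin²(Δφ/2)+cosφ1·cosφ2·sin²(Δλ/2)=0.0159112189; c=2·atan2(√a, √(1-a))=0.252953209; dist=6371·c=1611.565 ≈ 1611.6 km; running total=40141.9 km
Leg 5 bearing: y=sinΔλ·cosφ2=0.22571713, x=cosφ1·sinφ2-sinφ1·cosφ2·cosΔλ=0.10809249; θ=atan2(y, x)=64.4110° ≈ 64.4°
Leg 6: φ1=0.9562956, φ2=0.1860172, Δφ=-0.7702784, Δλ=-0.4427115 rad; a=sin²(Δφ/2)+cosφ1·cosφ2·sin²(Δλ/2)=0.1684537724; c=2·atan2(√a, √(1-a))=0.845853757; dist=6371·c=5388.934 ≈ 5388.9 km; running total=45530.8 km
Leg 6 bearing: y=sinΔλ·cosφ2=-0.42100079, x=cosφ1·sinφ2-sinφ1·cosφ2·cosΔλ=-0.61892385; θ=atan2(y, x)=-145.7759° <0 so +360° → 214.2241° ≈ 214.2°

Leg 1: dist=8646.0 km, bearing=358.0°
Leg 2: dist=7486.0 km, bearing=65.4°
Leg 3: dist=15677.1 km, bearing=49.6°
Leg 4: dist=6721.2 km, bearing=332.3°
Leg 5: dist=1611.6 km, bearing=64.4°
Leg 6: dist=5388.9 km, bearing=214.2°
Total: 45530.8 km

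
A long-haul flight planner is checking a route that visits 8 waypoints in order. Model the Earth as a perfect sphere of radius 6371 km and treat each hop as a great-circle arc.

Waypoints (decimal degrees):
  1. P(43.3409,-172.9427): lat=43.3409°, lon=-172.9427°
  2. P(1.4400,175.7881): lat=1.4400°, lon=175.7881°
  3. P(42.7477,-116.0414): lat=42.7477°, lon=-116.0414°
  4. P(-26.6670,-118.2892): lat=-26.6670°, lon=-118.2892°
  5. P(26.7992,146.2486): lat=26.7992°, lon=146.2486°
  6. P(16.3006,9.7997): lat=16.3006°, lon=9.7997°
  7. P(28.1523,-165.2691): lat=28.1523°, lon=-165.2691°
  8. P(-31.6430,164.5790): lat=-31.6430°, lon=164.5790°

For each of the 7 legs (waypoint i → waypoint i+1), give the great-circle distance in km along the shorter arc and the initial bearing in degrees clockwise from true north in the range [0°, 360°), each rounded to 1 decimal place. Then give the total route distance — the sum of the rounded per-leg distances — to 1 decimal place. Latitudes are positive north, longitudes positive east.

Leg 1: φ1=0.7564414, φ2=0.0251327, Δφ=-0.7313087, Δλ=6.0865007 rad; a=sin²(Δφ/2)+cosφ1·cosφ2·sin²(Δλ/2)=0.1348583207; c=2·atan2(√a, √(1-a))=0.752059682; dist=6371·c=4791.372 ≈ 4791.4 km; running total=4791.4 km
Leg 1 bearing: y=sinΔλ·cosφ2=-0.19535726, x=cosφ1·sinφ2-sinφ1·cosφ2·cosΔλ=-0.65461573; θ=atan2(y, x)=-163.3833° <0 so +360° → 196.6167° ≈ 196.6°
Leg 2: φ1=0.0251327, φ2=0.7460881, Δφ=0.7209554, Δλ=-5.0933856 rad; a=sin²(Δφ/2)+cosφ1·cosφ2·sin²(Δλ/2)=0.3549818746; c=2·atan2(√a, √(1-a))=1.276531610; dist=6371·c=8132.783 ≈ 8132.8 km; running total=12924.2 km
Leg 2 bearing: y=sinΔλ·cosφ2=0.68169284, x=cosφ1·sinφ2-sinφ1·cosφ2·cosΔλ=0.67169476; θ=atan2(y, x)=45.4233° ≈ 45.4°
Leg 3: φ1=0.7460881, φ2=-0.4654270, Δφ=-1.2115151, Δλ=-0.0392315 rad; a=sin²(Δφ/2)+cosφ1·cosφ2·sin²(Δλ/2)=0.3244517340; c=2·atan2(√a, √(1-a))=1.212054396; dist=6371·c=7721.999 ≈ 7722.0 km; running total=20646.2 km
Leg 3 bearing: y=sinΔλ·cosφ2=-0.03504946, x=cosφ1·sinφ2-sinφ1·cosφ2·cosΔλ=-0.93568304; θ=atan2(y, x)=-177.8548° <0 so +360° → 182.1452° ≈ 182.1°
Leg 4: φ1=-0.4654270, φ2=0.4677343, Δφ=0.9331612, Δλ=4.6170556 rad; a=sin²(Δφ/2)+cosφ1·cosφ2·sin²(Δλ/2)=0.6391387401; c=2·atan2(√a, √(1-a))=1.852796613; dist=6371·c=11804.167 ≈ 11804.2 km; running total=32450.4 km
Leg 4 bearing: y=sinΔλ·cosφ2=-0.88853904, x=cosφ1·sinφ2-sinφ1·cosφ2·cosΔλ=0.36477392; θ=atan2(y, x)=-67.6803° <0 so +360° → 292.3197° ≈ 292.3°
Leg 5: φ1=0.4677343, φ2=0.2844991, Δφ=-0.1832351, Δλ=-2.3814826 rad; a=sin²(Δφ/2)+cosφ1·cosφ2·sin²(Δλ/2)=0.7471816944; c=2·atan2(√a, √(1-a))=2.087898642; dist=6371·c=13302.002 ≈ 13302.0 km; running total=45752.4 km
Leg 5 bearing: y=sinΔλ·cosφ2=-0.66130501, x=cosφ1·sinφ2-sinφ1·cosφ2·cosΔλ=0.56416356; θ=atan2(y, x)=-49.5323° <0 so +360° → 310.4677° ≈ 310.5°
Leg 6: φ1=0.2844991, φ2=0.4913503, Δφ=0.2068512, Δλ=-3.0555270 rad; a=sin²(Δφ/2)+cosφ1·cosφ2·sin²(Δλ/2)=0.8553470472; c=2·atan2(√a, √(1-a))=2.361280674; dist=6371·c=15043.719 ≈ 15043.7 km; running total=60796.1 km
Leg 6 bearing: y=sinΔλ·cosφ2=-0.07579016, x=cosφ1·sinφ2-sinφ1·cosφ2·cosΔλ=0.69940672; θ=atan2(y, x)=-6.1846° <0 so +360° → 353.8154° ≈ 353.8°
Leg 7: φ1=0.4913503, φ2=-0.5522745, Δφ=-1.0436249, Δλ=5.7569354 rad; a=sin²(Δφ/2)+cosφ1·cosφ2·sin²(Δλ/2)=0.2992350780; c=2·atan2(√a, √(1-a))=1.157609675; dist=6371·c=7375.131 ≈ 7375.1 km; running total=68171.2 km
Leg 7 bearing: y=sinΔλ·cosφ2=-0.42761986, x=cosφ1·sinφ2-sinφ1·cosφ2·cosΔλ=-0.80988582; θ=atan2(y, x)=-152.1659° <0 so +360° → 207.8341° ≈ 207.8°

Leg 1: dist=4791.4 km, bearing=196.6°
Leg 2: dist=8132.8 km, bearing=45.4°
Leg 3: dist=7722.0 km, bearing=182.1°
Leg 4: dist=11804.2 km, bearing=292.3°
Leg 5: dist=13302.0 km, bearing=310.5°
Leg 6: dist=15043.7 km, bearing=353.8°
Leg 7: dist=7375.1 km, bearing=207.8°
Total: 68171.2 km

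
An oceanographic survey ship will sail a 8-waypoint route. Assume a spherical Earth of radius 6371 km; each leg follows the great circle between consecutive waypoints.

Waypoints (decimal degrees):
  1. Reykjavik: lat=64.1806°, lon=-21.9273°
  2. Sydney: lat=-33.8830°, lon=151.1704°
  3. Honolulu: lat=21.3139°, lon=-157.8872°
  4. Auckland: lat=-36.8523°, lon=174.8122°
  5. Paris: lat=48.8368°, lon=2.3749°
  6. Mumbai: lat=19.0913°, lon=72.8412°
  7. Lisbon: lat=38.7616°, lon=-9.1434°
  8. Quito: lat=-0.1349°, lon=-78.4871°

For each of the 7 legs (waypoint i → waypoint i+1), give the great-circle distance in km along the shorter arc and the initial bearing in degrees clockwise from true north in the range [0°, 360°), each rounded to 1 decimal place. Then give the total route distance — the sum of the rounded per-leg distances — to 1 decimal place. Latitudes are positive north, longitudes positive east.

Leg 1: φ1=1.1201628, φ2=-0.5913699, Δφ=-1.7115327, Δλ=3.0211248 rad; a=sin²(Δφ/2)+cosφ1·cosφ2·sin²(Δλ/2)=0.9303980977; c=2·atan2(√a, √(1-a))=2.607628325; dist=6371·c=16613.200 ≈ 16613.2 km; running total=16613.2 km
Leg 1 bearing: y=sinΔλ·cosφ2=0.09976801, x=cosφ1·sinφ2-sinφ1·cosφ2·cosΔλ=0.49907540; θ=atan2(y, x)=11.3047° ≈ 11.3°
Leg 2: φ1=-0.5913699, φ2=0.3719977, Δφ=0.9633676, Δλ=-5.3940727 rad; a=sin²(Δφ/2)+cosφ1·cosφ2·sin²(Δλ/2)=0.3576600965; c=2·atan2(√a, √(1-a))=1.282123929; dist=6371·c=8168.412 ≈ 8168.4 km; running total=24781.6 km
Leg 2 bearing: y=sinΔλ·cosφ2=0.72340181, x=cosφ1·sinφ2-sinφ1·cosφ2·cosΔλ=0.62900495; θ=atan2(y, x)=48.9927° ≈ 49.0°
Leg 3: φ1=0.3719977, φ2=-0.6431940, Δφ=-1.0151917, Δλ=5.8066999 rad; a=sin²(Δφ/2)+cosφ1·cosφ2·sin²(Δλ/2)=0.2777886239; c=2·atan2(√a, √(1-a))=1.110266550; dist=6371·c=7073.508 ≈ 7073.5 km; running total=31855.1 km
Leg 3 bearing: y=sinΔλ·cosφ2=-0.36701159, x=cosφ1·sinφ2-sinφ1·cosφ2·cosΔλ=-0.81718475; θ=atan2(y, x)=-155.8143° <0 so +360° → 204.1857° ≈ 204.2°
Leg 4: φ1=-0.6431940, φ2=0.8523630, Δφ=1.4955569, Δλ=-3.0095986 rad; a=sin²(Δφ/2)+cosφ1·cosφ2·sin²(Δλ/2)=0.9868111972; c=2·atan2(√a, √(1-a))=2.911399729; dist=6371·c=18548.528 ≈ 18548.5 km; running total=50403.6 km
Leg 4 bearing: y=sinΔλ·cosφ2=-0.08662721, x=cosφ1·sinφ2-sinφ1·cosφ2·cosΔλ=0.21108093; θ=atan2(y, x)=-22.3132° <0 so +360° → 337.6868° ≈ 337.7°
Leg 5: φ1=0.8523630, φ2=0.3332060, Δφ=-0.5191569, Δλ=1.2298689 rad; a=sin²(Δφ/2)+cosφ1·cosφ2·sin²(Δλ/2)=0.2728960263; c=2·atan2(√a, √(1-a))=1.099313366; dist=6371·c=7003.725 ≈ 7003.7 km; running total=57407.3 km
Leg 5 bearing: y=sinΔλ·cosφ2=0.89060918, x=cosφ1·sinφ2-sinφ1·cosφ2·cosΔλ=-0.02259248; θ=atan2(y, x)=91.4531° ≈ 91.5°
Leg 6: φ1=0.3332060, φ2=0.6765175, Δφ=0.3433115, Δλ=-1.4309012 rad; a=sin²(Δφ/2)+cosφ1·cosφ2·sin²(Δλ/2)=0.3462381034; c=2·atan2(√a, √(1-a))=1.258206706; dist=6371·c=8016.035 ≈ 8016.0 km; running total=65423.3 km
Leg 6 bearing: y=sinΔλ·cosφ2=-0.77214000, x=cosφ1·sinφ2-sinφ1·cosφ2·cosΔλ=0.55608357; θ=atan2(y, x)=-54.2391° <0 so +360° → 305.7609° ≈ 305.8°
Leg 7: φ1=0.6765175, φ2=-0.0023544, Δφ=-0.6788720, Δλ=-1.2102759 rad; a=sin²(Δφ/2)+cosφ1·cosφ2·sin²(Δλ/2)=0.3632032531; c=2·atan2(√a, √(1-a))=1.293669229; dist=6371·c=8241.967 ≈ 8242.0 km; running total=73665.3 km
Leg 7 bearing: y=sinΔλ·cosφ2=-0.93571076, x=cosφ1·sinφ2-sinφ1·cosφ2·cosΔλ=-0.22269254; θ=atan2(y, x)=-103.3869° <0 so +360° → 256.6131° ≈ 256.6°

Leg 1: dist=16613.2 km, bearing=11.3°
Leg 2: dist=8168.4 km, bearing=49.0°
Leg 3: dist=7073.5 km, bearing=204.2°
Leg 4: dist=18548.5 km, bearing=337.7°
Leg 5: dist=7003.7 km, bearing=91.5°
Leg 6: dist=8016.0 km, bearing=305.8°
Leg 7: dist=8242.0 km, bearing=256.6°
Total: 73665.3 km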